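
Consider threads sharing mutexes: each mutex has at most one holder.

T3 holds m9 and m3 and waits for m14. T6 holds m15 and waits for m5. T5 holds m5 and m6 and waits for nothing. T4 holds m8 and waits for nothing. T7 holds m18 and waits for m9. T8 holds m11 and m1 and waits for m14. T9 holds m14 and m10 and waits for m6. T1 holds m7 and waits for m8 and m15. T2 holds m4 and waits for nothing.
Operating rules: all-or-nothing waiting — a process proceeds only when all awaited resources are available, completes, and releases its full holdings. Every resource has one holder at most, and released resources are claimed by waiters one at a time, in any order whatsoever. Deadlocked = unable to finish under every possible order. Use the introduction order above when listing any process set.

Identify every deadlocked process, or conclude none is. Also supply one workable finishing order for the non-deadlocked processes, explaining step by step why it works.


The deadlocked set is empty.
Key observation: all waits point, directly or indirectly, at processes that can finish, so nothing is permanently blocked.
One completion order for the rest: T5, T2, T4, T9, T3, T6, T7, T8, T1.
Check, step by step:
  T5 waits on nothing -> runs at once and releases m5 and m6
  T2 waits on nothing -> runs at once and releases m4
  T4 waits on nothing -> runs at once and releases m8
  run T9 (all its waits — m6 — are resolved); releases m14 and m10
  run T3 (all its waits — m14 — are resolved); releases m9 and m3
  run T6 (all its waits — m5 — are resolved); releases m15
  run T7 (all its waits — m9 — are resolved); releases m18
  run T8 (all its waits — m14 — are resolved); releases m11 and m1
  run T1 (all its waits — m8 and m15 — are resolved); releases m7


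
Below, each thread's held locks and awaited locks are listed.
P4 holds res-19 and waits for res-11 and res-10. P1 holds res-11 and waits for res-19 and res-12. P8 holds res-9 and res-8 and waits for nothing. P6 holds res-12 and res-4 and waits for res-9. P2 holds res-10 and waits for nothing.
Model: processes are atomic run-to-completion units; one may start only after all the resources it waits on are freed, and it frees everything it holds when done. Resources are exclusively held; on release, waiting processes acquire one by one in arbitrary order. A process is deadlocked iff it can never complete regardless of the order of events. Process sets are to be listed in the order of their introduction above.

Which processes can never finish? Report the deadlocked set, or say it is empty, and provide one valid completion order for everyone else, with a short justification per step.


Deadlocked set: P4 and P1.
Key observation: P4 -> P1 -> P4 is a circular wait — nothing in it can go first; no other process is dragged down with it.
A valid finishing order for the others: P2, P8, P6.
Step-by-step check:
  run P2 (it waits on nothing); releases res-10
  run P8 (it waits on nothing); releases res-9 and res-8
  run P6 (all its waits — res-9 — are resolved); releases res-12 and res-4


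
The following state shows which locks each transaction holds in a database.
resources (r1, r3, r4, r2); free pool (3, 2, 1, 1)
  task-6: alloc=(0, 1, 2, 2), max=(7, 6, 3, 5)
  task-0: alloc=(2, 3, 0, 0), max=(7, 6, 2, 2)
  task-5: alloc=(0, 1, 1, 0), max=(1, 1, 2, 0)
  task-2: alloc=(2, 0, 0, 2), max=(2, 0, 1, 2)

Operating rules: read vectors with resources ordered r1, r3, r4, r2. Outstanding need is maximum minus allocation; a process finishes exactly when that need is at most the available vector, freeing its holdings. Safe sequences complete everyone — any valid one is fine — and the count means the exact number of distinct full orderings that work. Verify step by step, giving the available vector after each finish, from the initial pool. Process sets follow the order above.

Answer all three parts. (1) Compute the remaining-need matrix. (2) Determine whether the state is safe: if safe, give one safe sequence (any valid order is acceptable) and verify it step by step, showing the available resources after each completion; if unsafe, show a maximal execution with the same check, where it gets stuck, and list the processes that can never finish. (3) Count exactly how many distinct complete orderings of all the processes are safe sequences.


(1) Outstanding need per process (order r1, r3, r4, r2):
  task-6: (7, 5, 1, 3)
  task-0: (5, 3, 2, 2)
  task-5: (1, 0, 1, 0)
  task-2: (0, 0, 1, 0)
(2) The state is SAFE; one workable sequence: task-2, task-5, task-0, task-6.
Key observation: the first exact fit in this order is task-2 — it needs (0, 0, 1, 0) with (3, 2, 1, 1) free, meeting a requested resource to the last unit.
Walking it through:
  pool = (3, 2, 1, 1)
  task-2: need (0, 0, 1, 0) fits (3, 2, 1, 1); releases (2, 0, 0, 2), pool now (5, 2, 1, 3)
  task-5: need (1, 0, 1, 0) fits (5, 2, 1, 3); releases (0, 1, 1, 0), pool now (5, 3, 2, 3)
  task-0: need (5, 3, 2, 2) fits (5, 3, 2, 3); releases (2, 3, 0, 0), pool now (7, 6, 2, 3)
  task-6: need (7, 5, 1, 3) fits (7, 6, 2, 3); releases (0, 1, 2, 2), pool now (7, 7, 4, 5)
(3) Exactly 2 of the possible complete orderings are safe sequences.


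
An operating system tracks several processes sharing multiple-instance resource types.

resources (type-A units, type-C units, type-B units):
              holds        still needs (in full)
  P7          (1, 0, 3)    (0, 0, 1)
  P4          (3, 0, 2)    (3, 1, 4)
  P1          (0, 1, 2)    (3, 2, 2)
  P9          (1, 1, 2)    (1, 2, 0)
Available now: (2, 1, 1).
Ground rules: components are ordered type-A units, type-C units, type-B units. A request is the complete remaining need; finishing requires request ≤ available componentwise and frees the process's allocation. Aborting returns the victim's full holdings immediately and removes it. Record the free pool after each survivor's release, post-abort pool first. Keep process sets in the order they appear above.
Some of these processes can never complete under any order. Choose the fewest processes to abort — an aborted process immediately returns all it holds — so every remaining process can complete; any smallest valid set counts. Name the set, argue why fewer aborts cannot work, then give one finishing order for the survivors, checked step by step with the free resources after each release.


Abort P1.
Key observation: P9 could never have finished before the abort; with (0, 1, 2) returned by P1, it fits at step 2.
Why nothing smaller works: aborting no one leaves the state deadlocked as given.
The survivors complete as P7, P9, P4. Step-by-step check (starting from the post-abort pool):
  pool = (2, 2, 3)
  P7 needs (0, 0, 1) <= (2, 2, 3) -> finishes; pool += (1, 0, 3) = (3, 2, 6)
  P9 needs (1, 2, 0) <= (3, 2, 6) -> finishes; pool += (1, 1, 2) = (4, 3, 8)
  P4 needs (3, 1, 4) <= (4, 3, 8) -> finishes; pool += (3, 0, 2) = (7, 3, 10)


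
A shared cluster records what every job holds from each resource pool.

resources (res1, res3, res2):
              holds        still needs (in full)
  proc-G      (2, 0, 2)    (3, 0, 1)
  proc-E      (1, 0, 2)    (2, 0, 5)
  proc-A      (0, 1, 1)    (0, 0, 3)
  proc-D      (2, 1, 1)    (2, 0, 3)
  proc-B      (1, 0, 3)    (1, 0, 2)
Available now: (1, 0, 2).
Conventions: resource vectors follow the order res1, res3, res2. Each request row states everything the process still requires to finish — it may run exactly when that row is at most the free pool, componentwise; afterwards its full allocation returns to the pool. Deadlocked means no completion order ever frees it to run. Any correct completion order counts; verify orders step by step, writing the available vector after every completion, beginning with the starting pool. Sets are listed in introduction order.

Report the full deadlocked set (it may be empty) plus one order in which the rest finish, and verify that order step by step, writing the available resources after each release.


Nothing here is deadlocked.
Key observation: starting with proc-B, each completion frees enough for the next — no one is permanently blocked.
The rest can finish in the order proc-B, proc-E, proc-G, proc-A, proc-D. Step-by-step check:
  pool = (1, 0, 2)
  proc-B: need (1, 0, 2) fits (1, 0, 2); releases (1, 0, 3), pool now (2, 0, 5)
  proc-E: need (2, 0, 5) fits (2, 0, 5); releases (1, 0, 2), pool now (3, 0, 7)
  proc-G: need (3, 0, 1) fits (3, 0, 7); releases (2, 0, 2), pool now (5, 0, 9)
  proc-A: need (0, 0, 3) fits (5, 0, 9); releases (0, 1, 1), pool now (5, 1, 10)
  proc-D: need (2, 0, 3) fits (5, 1, 10); releases (2, 1, 1), pool now (7, 2, 11)


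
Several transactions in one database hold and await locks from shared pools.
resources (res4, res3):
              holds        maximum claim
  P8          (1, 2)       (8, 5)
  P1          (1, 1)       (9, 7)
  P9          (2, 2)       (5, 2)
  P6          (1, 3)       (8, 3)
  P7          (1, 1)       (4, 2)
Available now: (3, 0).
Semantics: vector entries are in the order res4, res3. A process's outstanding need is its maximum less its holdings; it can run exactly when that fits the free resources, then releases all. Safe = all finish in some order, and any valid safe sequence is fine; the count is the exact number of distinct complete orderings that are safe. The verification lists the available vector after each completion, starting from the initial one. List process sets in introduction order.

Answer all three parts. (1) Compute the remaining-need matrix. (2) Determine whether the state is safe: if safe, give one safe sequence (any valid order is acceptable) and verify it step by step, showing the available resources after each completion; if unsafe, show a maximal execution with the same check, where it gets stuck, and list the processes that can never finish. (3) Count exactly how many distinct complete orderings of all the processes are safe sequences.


(1) Need matrix, components ordered res4, res3:
  P8: (7, 3)
  P1: (8, 6)
  P9: (3, 0)
  P6: (7, 0)
  P7: (3, 1)
(2) The state is UNSAFE.
Key observation: P9, P7 can finish, but then (6, 3) is all there is, and the blocked group's res4 demands exceed it.
A maximal execution: P9, P7 — then nothing else fits. Step-by-step check:
  pool = (3, 0)
  run P9 (needs (3, 0), free (3, 0)); after release of (2, 2) the pool is (5, 2)
  run P7 (needs (3, 1), free (5, 2)); after release of (1, 1) the pool is (6, 3)
  blocked: P8 wants (7, 3), pool (6, 3) — not enough res4
  blocked: P1 wants (8, 6), pool (6, 3) — not enough res4 and res3
  blocked: P6 wants (7, 0), pool (6, 3) — not enough res4
Permanently blocked: P8, P1 and P6.
(3) The exact count: 0 of the possible complete orderings are safe sequences.


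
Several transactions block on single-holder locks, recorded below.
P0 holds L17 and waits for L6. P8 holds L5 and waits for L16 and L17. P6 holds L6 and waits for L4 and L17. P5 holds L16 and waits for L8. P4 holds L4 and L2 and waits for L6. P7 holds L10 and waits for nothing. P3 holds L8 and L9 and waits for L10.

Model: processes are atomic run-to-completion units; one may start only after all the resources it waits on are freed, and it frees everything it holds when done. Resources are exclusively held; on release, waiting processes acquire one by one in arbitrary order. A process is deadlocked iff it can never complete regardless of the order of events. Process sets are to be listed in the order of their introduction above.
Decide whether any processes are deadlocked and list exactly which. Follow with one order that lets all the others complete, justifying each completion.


Deadlocked: P0, P8, P6 and P4.
Key observation: along P0 -> P6 -> P0, each member waits on what the next one holds — a deadlock; P4 is caught in further circular waits and P8 waits into the deadlock from upstream.
A valid finishing order for the others: P7, P3, P5.
Walking it through:
  P7: no waits; runs immediately, freeing L10
  P3 waits on L10 — all released -> runs and releases L8 and L9
  P5 waits on L8 — all released -> runs and releases L16


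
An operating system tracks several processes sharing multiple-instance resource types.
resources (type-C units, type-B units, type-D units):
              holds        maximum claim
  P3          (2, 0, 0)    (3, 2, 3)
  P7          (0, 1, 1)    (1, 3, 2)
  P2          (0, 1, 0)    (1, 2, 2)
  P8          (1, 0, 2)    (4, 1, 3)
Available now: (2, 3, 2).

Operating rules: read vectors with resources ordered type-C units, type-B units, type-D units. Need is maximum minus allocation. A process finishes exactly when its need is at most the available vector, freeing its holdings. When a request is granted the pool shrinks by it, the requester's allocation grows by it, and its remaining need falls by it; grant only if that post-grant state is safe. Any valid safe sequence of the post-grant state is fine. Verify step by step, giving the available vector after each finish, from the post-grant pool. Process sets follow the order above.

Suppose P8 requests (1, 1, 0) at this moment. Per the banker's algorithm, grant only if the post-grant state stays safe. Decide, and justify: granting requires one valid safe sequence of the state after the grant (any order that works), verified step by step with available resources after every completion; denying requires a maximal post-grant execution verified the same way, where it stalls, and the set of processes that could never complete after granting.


GRANT. The post-grant state is safe; one safe sequence: P7, P3, P2, P8.
Key observation: after the grant the pool drops to (1, 2, 2), which still lets P7 finish first and unwind the rest.
Verifying the post-grant state step by step:
  pool = (1, 2, 2)
  P7: need (1, 2, 1) fits (1, 2, 2); releases (0, 1, 1), pool now (1, 3, 3)
  P3: need (1, 2, 3) fits (1, 3, 3); releases (2, 0, 0), pool now (3, 3, 3)
  P2: need (1, 1, 2) fits (3, 3, 3); releases (0, 1, 0), pool now (3, 4, 3)
  P8: need (2, 0, 1) fits (3, 4, 3); releases (2, 1, 2), pool now (5, 5, 5)


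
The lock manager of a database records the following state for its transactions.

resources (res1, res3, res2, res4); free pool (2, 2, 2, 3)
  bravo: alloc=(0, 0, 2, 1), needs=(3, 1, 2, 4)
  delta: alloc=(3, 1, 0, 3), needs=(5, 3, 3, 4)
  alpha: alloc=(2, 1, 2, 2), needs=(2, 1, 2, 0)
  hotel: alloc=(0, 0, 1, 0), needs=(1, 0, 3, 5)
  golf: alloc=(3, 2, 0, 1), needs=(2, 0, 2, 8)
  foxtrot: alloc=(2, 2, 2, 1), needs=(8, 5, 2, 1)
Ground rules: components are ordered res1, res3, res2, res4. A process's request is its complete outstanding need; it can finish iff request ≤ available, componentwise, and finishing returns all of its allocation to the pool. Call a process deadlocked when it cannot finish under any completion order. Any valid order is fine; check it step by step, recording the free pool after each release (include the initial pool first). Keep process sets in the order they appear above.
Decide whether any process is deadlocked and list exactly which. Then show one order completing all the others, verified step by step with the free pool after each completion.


The deadlocked set is delta, golf and foxtrot.
Key observation: after alpha, hotel, bravo the pool peaks at (4, 3, 7, 6), and each blocked process is short somewhere: delta on res1; golf on res4; foxtrot on res1, res3.
A valid finishing order for the others: alpha, hotel, bravo. Walking it through:
  pool = (2, 2, 2, 3)
  alpha needs (2, 1, 2, 0) <= (2, 2, 2, 3) -> finishes; pool += (2, 1, 2, 2) = (4, 3, 4, 5)
  hotel needs (1, 0, 3, 5) <= (4, 3, 4, 5) -> finishes; pool += (0, 0, 1, 0) = (4, 3, 5, 5)
  bravo needs (3, 1, 2, 4) <= (4, 3, 5, 5) -> finishes; pool += (0, 0, 2, 1) = (4, 3, 7, 6)
The stuck group stays short no matter what:
  delta still needs (5, 3, 3, 4) but only (4, 3, 7, 6) is free — short on res1
  golf still needs (2, 0, 2, 8) but only (4, 3, 7, 6) is free — short on res4
  foxtrot still needs (8, 5, 2, 1) but only (4, 3, 7, 6) is free — short on res1 and res3


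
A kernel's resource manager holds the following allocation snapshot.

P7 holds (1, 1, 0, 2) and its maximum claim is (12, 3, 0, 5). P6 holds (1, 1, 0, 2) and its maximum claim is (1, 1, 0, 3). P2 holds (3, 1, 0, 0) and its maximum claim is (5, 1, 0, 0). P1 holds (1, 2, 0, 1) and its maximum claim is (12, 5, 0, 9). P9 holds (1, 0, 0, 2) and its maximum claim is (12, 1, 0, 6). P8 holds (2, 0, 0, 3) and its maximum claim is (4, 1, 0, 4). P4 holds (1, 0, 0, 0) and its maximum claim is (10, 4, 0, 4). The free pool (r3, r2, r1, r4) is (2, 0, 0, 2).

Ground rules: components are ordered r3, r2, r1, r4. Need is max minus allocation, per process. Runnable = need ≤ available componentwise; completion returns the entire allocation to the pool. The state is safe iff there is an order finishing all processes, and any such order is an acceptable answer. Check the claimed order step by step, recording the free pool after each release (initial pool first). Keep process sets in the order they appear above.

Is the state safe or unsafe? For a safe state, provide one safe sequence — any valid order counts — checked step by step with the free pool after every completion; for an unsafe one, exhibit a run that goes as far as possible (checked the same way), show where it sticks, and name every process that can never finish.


UNSAFE.
Key observation: the wall is r3: completing P6, P2, P8 brings the pool only to (8, 2, 0, 7), and all the rest need more.
Going as far as possible: P6, P2, P8; after that, nothing fits. Step-by-step check:
  pool = (2, 0, 0, 2)
  run P6 (needs (0, 0, 0, 1), free (2, 0, 0, 2)); after release of (1, 1, 0, 2) the pool is (3, 1, 0, 4)
  run P2 (needs (2, 0, 0, 0), free (3, 1, 0, 4)); after release of (3, 1, 0, 0) the pool is (6, 2, 0, 4)
  run P8 (needs (2, 1, 0, 1), free (6, 2, 0, 4)); after release of (2, 0, 0, 3) the pool is (8, 2, 0, 7)
  P7 cannot run: need (11, 2, 0, 3) vs free (8, 2, 0, 7) (insufficient r3)
  P1 cannot run: need (11, 3, 0, 8) vs free (8, 2, 0, 7) (insufficient r3, r2 and r4)
  P9 cannot run: need (11, 1, 0, 4) vs free (8, 2, 0, 7) (insufficient r3)
  P4 cannot run: need (9, 4, 0, 4) vs free (8, 2, 0, 7) (insufficient r3 and r2)
Never able to finish: P7, P1, P9 and P4.


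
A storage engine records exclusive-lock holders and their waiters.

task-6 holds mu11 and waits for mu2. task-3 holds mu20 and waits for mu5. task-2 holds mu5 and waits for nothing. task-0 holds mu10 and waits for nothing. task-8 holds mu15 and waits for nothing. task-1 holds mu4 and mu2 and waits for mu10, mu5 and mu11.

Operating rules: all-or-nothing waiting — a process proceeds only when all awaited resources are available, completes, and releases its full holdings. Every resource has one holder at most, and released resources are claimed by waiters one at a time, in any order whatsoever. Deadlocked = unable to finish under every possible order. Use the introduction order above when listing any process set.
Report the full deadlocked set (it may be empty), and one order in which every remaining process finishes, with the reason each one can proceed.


Deadlocked: task-6 and task-1.
Key observation: the loop task-6 -> task-1 -> task-6 blocks itself forever; no other process is dragged down with it.
One completion order for the rest: task-8, task-0, task-2, task-3.
Verifying each step:
  run task-8 (it waits on nothing); releases mu15
  run task-0 (it waits on nothing); releases mu10
  run task-2 (it waits on nothing); releases mu5
  task-3 waits on mu5 — all released -> runs and releases mu20


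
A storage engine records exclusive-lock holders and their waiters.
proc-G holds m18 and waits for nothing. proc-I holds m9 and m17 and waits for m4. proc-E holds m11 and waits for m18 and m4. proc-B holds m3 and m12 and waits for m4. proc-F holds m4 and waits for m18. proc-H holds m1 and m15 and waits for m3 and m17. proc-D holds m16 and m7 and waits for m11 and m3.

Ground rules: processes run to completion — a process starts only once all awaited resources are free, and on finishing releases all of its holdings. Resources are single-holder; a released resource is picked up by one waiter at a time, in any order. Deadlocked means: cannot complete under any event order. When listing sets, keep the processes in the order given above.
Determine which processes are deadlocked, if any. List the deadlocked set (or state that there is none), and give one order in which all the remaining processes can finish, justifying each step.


Nothing here is deadlocked.
Key observation: the wait relation is loop-free; peeling off processes with no waits unwinds the whole state.
One completion order for the rest: proc-G, proc-F, proc-B, proc-E, proc-I, proc-H, proc-D.
Check, step by step:
  proc-G waits on nothing -> runs at once and releases m18
  proc-F: everything it awaited (m18) is free; runs, freeing m4
  proc-B: everything it awaited (m4) is free; runs, freeing m3 and m12
  proc-E: everything it awaited (m18 and m4) is free; runs, freeing m11
  proc-I: everything it awaited (m4) is free; runs, freeing m9 and m17
  proc-H: everything it awaited (m3 and m17) is free; runs, freeing m1 and m15
  proc-D: everything it awaited (m11 and m3) is free; runs, freeing m16 and m7


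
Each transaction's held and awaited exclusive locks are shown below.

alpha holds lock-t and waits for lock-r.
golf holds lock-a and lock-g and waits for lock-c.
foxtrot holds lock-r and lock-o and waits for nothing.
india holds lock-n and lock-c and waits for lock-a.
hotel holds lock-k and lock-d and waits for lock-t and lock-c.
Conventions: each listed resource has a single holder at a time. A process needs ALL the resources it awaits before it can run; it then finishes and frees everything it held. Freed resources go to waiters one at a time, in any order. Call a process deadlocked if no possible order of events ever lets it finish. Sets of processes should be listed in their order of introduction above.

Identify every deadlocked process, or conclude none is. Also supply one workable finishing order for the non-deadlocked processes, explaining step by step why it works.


Deadlocked: golf, india and hotel.
Key observation: the wait chain closes on itself along golf -> india -> golf; hotel waits into the deadlock from upstream.
A valid finishing order for the others: foxtrot, alpha.
Verifying each step:
  foxtrot waits on nothing -> runs at once and releases lock-r and lock-o
  alpha: everything it awaited (lock-r) is free; runs, freeing lock-t


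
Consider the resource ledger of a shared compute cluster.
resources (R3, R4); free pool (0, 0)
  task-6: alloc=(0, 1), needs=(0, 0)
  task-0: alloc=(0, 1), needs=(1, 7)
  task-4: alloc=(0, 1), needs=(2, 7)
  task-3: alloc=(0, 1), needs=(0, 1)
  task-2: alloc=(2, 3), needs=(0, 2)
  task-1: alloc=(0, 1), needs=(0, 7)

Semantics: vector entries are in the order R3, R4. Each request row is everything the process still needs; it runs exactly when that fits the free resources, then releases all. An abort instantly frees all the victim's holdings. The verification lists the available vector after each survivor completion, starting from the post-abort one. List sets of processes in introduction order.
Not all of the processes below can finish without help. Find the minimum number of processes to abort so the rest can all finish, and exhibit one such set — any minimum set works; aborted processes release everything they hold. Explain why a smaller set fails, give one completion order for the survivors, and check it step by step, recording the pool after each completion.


Minimum abort set: task-0 and task-1.
Key observation: task-4 had no path to completion before; after the abort of task-0 and task-1 ((0, 2) returned), step 4 is where it fits.
Why nothing smaller works — every single abort fails: task-6 alone leaves task-0 blocked (short on R4); task-0 alone leaves task-4 blocked (short on R4); task-4 alone leaves task-0 blocked (short on R4); task-3 alone leaves task-0 blocked (short on R4); task-2 alone leaves task-0 blocked (short on R4); task-1 alone leaves task-0 blocked (short on R4).
One survivor order: task-3, task-6, task-2, task-4. Verifying each step (post-abort pool first):
  pool = (0, 2)
  task-3: need (0, 1) fits (0, 2); releases (0, 1), pool now (0, 3)
  task-6: need (0, 0) fits (0, 3); releases (0, 1), pool now (0, 4)
  task-2: need (0, 2) fits (0, 4); releases (2, 3), pool now (2, 7)
  task-4: need (2, 7) fits (2, 7); releases (0, 1), pool now (2, 8)


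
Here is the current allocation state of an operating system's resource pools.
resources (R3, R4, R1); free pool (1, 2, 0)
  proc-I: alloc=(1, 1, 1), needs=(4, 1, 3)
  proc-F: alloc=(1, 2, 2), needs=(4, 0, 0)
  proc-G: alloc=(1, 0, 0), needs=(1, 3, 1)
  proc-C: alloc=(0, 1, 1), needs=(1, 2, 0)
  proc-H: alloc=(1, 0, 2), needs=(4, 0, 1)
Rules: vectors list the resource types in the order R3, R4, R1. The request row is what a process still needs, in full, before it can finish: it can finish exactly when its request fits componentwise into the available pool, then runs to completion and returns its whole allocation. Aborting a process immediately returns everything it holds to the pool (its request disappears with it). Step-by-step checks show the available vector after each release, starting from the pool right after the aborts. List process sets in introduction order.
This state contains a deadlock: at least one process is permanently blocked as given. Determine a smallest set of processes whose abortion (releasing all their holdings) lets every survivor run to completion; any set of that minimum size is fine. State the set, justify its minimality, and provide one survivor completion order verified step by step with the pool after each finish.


Abort proc-F and proc-H.
Key observation: the deadlocked proc-I becomes finishable only because proc-F and proc-H released (2, 2, 4); it completes at step 2 below.
Minimality, checking each single-abort alternative: proc-I alone leaves proc-F blocked (short on R3); proc-F alone leaves proc-I blocked (short on R3); proc-G alone leaves proc-I blocked (short on R3 and R1); proc-C alone leaves proc-I blocked (short on R3 and R1); proc-H alone leaves proc-I blocked (short on R3).
One survivor order: proc-G, proc-I, proc-C. Walking it through (post-abort pool first):
  pool = (3, 4, 4)
  proc-G needs (1, 3, 1) <= (3, 4, 4) -> finishes; pool += (1, 0, 0) = (4, 4, 4)
  proc-I needs (4, 1, 3) <= (4, 4, 4) -> finishes; pool += (1, 1, 1) = (5, 5, 5)
  proc-C needs (1, 2, 0) <= (5, 5, 5) -> finishes; pool += (0, 1, 1) = (5, 6, 6)


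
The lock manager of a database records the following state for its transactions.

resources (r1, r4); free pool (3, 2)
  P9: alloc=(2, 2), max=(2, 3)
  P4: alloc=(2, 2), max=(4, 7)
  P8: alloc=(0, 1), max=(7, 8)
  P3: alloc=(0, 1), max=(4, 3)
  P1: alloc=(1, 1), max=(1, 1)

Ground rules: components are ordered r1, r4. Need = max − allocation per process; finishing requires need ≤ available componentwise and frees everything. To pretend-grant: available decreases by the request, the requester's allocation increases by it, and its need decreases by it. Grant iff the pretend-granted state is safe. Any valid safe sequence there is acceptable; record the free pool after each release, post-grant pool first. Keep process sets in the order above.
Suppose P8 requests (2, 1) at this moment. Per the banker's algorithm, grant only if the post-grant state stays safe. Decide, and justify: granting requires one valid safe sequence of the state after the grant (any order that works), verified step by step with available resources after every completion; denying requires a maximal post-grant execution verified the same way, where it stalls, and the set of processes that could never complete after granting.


GRANT. The post-grant state is safe; one safe sequence: P9, P1, P3, P4, P8.
Key observation: granting shrinks the pool to (1, 1), yet P9 still fits and the chain goes through.
Step-by-step check of the post-grant state:
  pool = (1, 1)
  P9 needs (0, 1) <= (1, 1) -> finishes; pool += (2, 2) = (3, 3)
  P1 needs (0, 0) <= (3, 3) -> finishes; pool += (1, 1) = (4, 4)
  P3 needs (4, 2) <= (4, 4) -> finishes; pool += (0, 1) = (4, 5)
  P4 needs (2, 5) <= (4, 5) -> finishes; pool += (2, 2) = (6, 7)
  P8 needs (5, 6) <= (6, 7) -> finishes; pool += (2, 2) = (8, 9)


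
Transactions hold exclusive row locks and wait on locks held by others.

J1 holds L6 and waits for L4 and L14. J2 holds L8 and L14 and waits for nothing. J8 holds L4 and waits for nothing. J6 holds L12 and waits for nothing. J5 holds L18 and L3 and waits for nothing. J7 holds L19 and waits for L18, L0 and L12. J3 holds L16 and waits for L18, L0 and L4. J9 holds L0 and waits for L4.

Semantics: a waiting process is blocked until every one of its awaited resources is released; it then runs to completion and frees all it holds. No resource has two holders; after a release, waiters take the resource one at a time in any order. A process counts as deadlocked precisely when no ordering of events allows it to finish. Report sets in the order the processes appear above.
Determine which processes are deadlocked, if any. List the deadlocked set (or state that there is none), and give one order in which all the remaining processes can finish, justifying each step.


No process is deadlocked.
Key observation: the wait relation is loop-free; peeling off processes with no waits unwinds the whole state.
One completion order for the rest: J5, J2, J8, J1, J9, J6, J3, J7.
Check, step by step:
  J5: no waits; runs immediately, freeing L18 and L3
  J2: no waits; runs immediately, freeing L8 and L14
  J8: no waits; runs immediately, freeing L4
  run J1 (all its waits — L4 and L14 — are resolved); releases L6
  run J9 (all its waits — L4 — are resolved); releases L0
  J6: no waits; runs immediately, freeing L12
  run J3 (all its waits — L18, L0 and L4 — are resolved); releases L16
  run J7 (all its waits — L18, L0 and L12 — are resolved); releases L19


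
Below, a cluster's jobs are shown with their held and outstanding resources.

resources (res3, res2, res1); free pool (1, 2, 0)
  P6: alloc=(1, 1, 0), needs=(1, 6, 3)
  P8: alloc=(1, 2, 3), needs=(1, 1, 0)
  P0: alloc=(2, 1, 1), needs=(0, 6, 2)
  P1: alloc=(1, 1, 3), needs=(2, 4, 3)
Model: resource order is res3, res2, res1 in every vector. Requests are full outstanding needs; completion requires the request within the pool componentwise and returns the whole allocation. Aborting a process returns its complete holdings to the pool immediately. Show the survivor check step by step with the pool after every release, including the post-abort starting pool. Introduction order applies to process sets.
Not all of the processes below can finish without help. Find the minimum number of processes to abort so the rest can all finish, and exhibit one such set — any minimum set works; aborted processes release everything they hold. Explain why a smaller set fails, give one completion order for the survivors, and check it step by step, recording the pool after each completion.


Abort P6.
Key observation: the returned (1, 1, 0) from P6 is what brings P0 — unrunnable before, under any order — into play at step 3.
Minimality: the empty abort set fails — the state is deadlocked as it stands.
The survivors complete as P8, P1, P0. Verifying each step (starting from the post-abort pool):
  pool = (2, 3, 0)
  P8: need (1, 1, 0) fits (2, 3, 0); releases (1, 2, 3), pool now (3, 5, 3)
  P1: need (2, 4, 3) fits (3, 5, 3); releases (1, 1, 3), pool now (4, 6, 6)
  P0: need (0, 6, 2) fits (4, 6, 6); releases (2, 1, 1), pool now (6, 7, 7)


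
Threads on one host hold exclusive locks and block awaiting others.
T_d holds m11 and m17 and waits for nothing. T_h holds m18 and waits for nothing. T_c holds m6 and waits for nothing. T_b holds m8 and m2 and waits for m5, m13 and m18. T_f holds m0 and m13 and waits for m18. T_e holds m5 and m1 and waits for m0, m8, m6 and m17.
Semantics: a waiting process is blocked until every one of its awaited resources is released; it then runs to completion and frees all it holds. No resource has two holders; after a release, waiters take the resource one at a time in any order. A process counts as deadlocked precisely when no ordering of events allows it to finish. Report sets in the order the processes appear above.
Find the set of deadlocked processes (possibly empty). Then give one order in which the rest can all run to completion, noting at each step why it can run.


Deadlocked set: T_b and T_e.
Key observation: T_b -> T_e -> T_b is a circular wait — nothing in it can go first; no other process is dragged down with it.
A valid finishing order for the others: T_h, T_d, T_f, T_c.
Step-by-step check:
  run T_h (it waits on nothing); releases m18
  run T_d (it waits on nothing); releases m11 and m17
  T_f: everything it awaited (m18) is free; runs, freeing m0 and m13
  run T_c (it waits on nothing); releases m6


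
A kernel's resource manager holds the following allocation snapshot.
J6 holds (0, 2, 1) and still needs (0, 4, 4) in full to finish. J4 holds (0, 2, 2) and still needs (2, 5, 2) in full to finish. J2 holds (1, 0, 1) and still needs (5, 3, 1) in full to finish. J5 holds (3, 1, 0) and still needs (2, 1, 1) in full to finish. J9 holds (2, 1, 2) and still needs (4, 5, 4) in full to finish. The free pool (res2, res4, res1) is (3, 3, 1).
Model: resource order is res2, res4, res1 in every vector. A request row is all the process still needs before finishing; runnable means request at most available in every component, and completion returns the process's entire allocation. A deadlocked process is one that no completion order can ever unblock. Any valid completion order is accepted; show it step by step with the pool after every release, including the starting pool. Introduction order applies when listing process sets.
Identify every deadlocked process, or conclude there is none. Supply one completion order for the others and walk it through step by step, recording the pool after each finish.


Deadlocked set: J6, J4 and J9.
Key observation: after J5, J2 the pool peaks at (7, 4, 2), and each blocked process is short somewhere: J6 on res1; J4 on res4; J9 on res4, res1.
The rest can finish in the order J5, J2. Check, step by step:
  pool = (3, 3, 1)
  run J5 (needs (2, 1, 1), free (3, 3, 1)); after release of (3, 1, 0) the pool is (6, 4, 1)
  run J2 (needs (5, 3, 1), free (6, 4, 1)); after release of (1, 0, 1) the pool is (7, 4, 2)
None of the blocked processes ever fits:
  J6 still needs (0, 4, 4) but only (7, 4, 2) is free — short on res1
  J4 still needs (2, 5, 2) but only (7, 4, 2) is free — short on res4
  J9 still needs (4, 5, 4) but only (7, 4, 2) is free — short on res4 and res1


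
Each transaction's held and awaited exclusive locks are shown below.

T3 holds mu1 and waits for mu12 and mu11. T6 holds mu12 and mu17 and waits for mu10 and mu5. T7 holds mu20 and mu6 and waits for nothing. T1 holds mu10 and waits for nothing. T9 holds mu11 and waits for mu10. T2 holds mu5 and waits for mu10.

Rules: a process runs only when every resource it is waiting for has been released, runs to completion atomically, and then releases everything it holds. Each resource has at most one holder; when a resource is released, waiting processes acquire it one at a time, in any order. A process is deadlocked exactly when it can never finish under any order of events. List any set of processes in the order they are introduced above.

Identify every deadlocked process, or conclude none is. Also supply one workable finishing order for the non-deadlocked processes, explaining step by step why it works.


The deadlocked set is empty.
Key observation: all waits point, directly or indirectly, at processes that can finish, so nothing is permanently blocked.
One completion order for the rest: T7, T1, T2, T9, T6, T3.
Step-by-step check:
  T7 waits on nothing -> runs at once and releases mu20 and mu6
  T1 waits on nothing -> runs at once and releases mu10
  T2: everything it awaited (mu10) is free; runs, freeing mu5
  T9: everything it awaited (mu10) is free; runs, freeing mu11
  T6: everything it awaited (mu10 and mu5) is free; runs, freeing mu12 and mu17
  T3: everything it awaited (mu12 and mu11) is free; runs, freeing mu1


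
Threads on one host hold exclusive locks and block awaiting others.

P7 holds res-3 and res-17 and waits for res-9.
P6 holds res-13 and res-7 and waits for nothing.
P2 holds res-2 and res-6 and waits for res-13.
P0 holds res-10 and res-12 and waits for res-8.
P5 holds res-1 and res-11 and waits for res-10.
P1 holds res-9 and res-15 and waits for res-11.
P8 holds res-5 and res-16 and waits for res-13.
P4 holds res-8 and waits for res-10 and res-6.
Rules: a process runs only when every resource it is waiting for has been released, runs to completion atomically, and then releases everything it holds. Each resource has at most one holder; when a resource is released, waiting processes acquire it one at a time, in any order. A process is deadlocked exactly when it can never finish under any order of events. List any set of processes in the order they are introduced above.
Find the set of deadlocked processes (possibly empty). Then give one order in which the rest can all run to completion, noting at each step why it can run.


Deadlocked: P7, P0, P5, P1 and P4.
Key observation: the wait chain closes on itself along P0 -> P4 -> P0; P7, P5 and P1 wait into the deadlock from upstream.
The rest can finish in the order P6, P2, P8.
Walking it through:
  P6 waits on nothing -> runs at once and releases res-13 and res-7
  run P2 (all its waits — res-13 — are resolved); releases res-2 and res-6
  run P8 (all its waits — res-13 — are resolved); releases res-5 and res-16


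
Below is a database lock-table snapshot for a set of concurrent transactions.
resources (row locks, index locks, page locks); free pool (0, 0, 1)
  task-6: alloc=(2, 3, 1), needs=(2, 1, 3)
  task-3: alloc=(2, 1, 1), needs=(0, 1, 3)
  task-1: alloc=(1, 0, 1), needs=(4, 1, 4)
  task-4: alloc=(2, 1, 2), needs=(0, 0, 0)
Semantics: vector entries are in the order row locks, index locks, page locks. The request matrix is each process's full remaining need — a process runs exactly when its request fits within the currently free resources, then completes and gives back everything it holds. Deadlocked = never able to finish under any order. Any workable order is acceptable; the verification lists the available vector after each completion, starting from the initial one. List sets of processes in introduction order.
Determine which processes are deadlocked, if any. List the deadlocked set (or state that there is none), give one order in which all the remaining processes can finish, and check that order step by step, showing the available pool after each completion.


Nothing here is deadlocked.
Key observation: starting with task-4, each completion frees enough for the next — no one is permanently blocked.
One completion order for the rest: task-4, task-3, task-1, task-6. Step-by-step check:
  pool = (0, 0, 1)
  run task-4 (needs (0, 0, 0), free (0, 0, 1)); after release of (2, 1, 2) the pool is (2, 1, 3)
  run task-3 (needs (0, 1, 3), free (2, 1, 3)); after release of (2, 1, 1) the pool is (4, 2, 4)
  run task-1 (needs (4, 1, 4), free (4, 2, 4)); after release of (1, 0, 1) the pool is (5, 2, 5)
  run task-6 (needs (2, 1, 3), free (5, 2, 5)); after release of (2, 3, 1) the pool is (7, 5, 6)


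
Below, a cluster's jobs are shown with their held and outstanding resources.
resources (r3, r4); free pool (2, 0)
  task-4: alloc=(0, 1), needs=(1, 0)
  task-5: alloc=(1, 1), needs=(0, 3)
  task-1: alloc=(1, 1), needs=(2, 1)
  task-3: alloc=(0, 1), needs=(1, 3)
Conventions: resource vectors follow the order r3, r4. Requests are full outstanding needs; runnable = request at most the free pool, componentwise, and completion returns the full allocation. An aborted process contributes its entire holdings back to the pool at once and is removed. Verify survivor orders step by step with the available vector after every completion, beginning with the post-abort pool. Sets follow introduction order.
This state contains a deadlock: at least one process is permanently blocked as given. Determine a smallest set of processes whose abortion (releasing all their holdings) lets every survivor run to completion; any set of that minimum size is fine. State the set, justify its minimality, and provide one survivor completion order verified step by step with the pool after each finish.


The answer: abort task-3.
Key observation: no ordering could ever have run task-5 before the abort of task-3; with (0, 1) back in the pool it fits at step 3.
No smaller set exists: with zero aborts the deadlock remains.
The survivors complete as task-4, task-1, task-5. Verifying each step (starting from the post-abort pool):
  pool = (2, 1)
  run task-4 (needs (1, 0), free (2, 1)); after release of (0, 1) the pool is (2, 2)
  run task-1 (needs (2, 1), free (2, 2)); after release of (1, 1) the pool is (3, 3)
  run task-5 (needs (0, 3), free (3, 3)); after release of (1, 1) the pool is (4, 4)
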